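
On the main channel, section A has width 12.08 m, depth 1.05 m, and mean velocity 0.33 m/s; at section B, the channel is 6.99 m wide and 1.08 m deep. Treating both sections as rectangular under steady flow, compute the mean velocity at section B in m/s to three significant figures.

Q = A₁V₁ = (12.08×1.05) × 0.33 = 4.186 m³/s
A₂ = 6.99 × 1.08 = 7.549 m²
V₂ = Q/A₂ = 4.186/7.549 = 0.5545 m/s

0.554 m/s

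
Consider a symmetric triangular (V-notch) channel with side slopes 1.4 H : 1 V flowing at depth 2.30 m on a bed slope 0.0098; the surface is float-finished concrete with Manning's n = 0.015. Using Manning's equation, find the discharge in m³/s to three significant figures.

A = z·y² = 1.4×2.30² = 7.406 m²
P = 2y√(1+z²) = 2×2.30×√(1+1.4²) = 7.914 m
R = A/P = 7.406/7.914 = 0.9358 m
Q = (1/n)·A·R^(2/3)·S^(1/2) = (1/0.015) × 7.406 × 0.9358^(2/3) × 0.0098^(1/2) = 46.76 m³/s

46.8 m³/s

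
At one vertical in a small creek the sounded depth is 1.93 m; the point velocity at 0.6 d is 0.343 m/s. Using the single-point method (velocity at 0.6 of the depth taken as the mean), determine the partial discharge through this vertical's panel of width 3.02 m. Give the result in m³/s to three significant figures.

v̄ = v₀.₆ = 0.343 m/s
q = v̄ × d × w = 0.3430 × 1.93 × 3.02 = 1.999 m³/s

2.00 m³/s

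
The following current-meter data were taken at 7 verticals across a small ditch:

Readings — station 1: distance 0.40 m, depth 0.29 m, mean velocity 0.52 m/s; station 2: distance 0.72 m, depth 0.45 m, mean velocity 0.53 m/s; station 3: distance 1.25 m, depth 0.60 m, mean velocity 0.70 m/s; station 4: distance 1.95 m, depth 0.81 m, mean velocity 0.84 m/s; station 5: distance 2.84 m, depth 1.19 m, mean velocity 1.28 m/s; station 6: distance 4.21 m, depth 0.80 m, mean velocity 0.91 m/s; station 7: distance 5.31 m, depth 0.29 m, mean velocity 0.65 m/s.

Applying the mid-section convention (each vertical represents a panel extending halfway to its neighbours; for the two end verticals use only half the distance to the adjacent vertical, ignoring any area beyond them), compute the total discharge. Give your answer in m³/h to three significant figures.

w_1 = (0.72 − 0.40)/2 = 0.16 m; q_1 = 0.52 × 0.29 × 0.16 = 0.02413 m³/s
w_2 = (1.25 − 0.40)/2 = 0.425 m; q_2 = 0.53 × 0.45 × 0.425 = 0.1014 m³/s
w_3 = (1.95 − 0.72)/2 = 0.615 m; q_3 = 0.70 × 0.60 × 0.615 = 0.2583 m³/s
w_4 = (2.84 − 1.25)/2 = 0.795 m; q_4 = 0.84 × 0.81 × 0.795 = 0.5409 m³/s
w_5 = (4.21 − 1.95)/2 = 1.13 m; q_5 = 1.28 × 1.19 × 1.13 = 1.721 m³/s
w_6 = (5.31 − 2.84)/2 = 1.235 m; q_6 = 0.91 × 0.80 × 1.235 = 0.8991 m³/s
w_7 = (5.31 − 4.21)/2 = 0.55 m; q_7 = 0.65 × 0.29 × 0.55 = 0.1037 m³/s
Q = Σ qᵢ = 3.649 m³/s
= 3.649 × 3600 = 13140 m³/h

13100 m³/h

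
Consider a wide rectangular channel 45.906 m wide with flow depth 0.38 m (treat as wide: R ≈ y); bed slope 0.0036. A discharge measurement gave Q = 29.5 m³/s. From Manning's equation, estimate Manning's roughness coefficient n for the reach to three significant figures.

A = b·y = 45.906 × 0.38 = 17.44 m²
Wide channel: R ≈ y = 0.38 m
n = (1/Q)·A·R^(2/3)·S^(1/2) = (1/29.5) × 17.44 × 0.5246 × 0.06000 = 0.01861

0.0186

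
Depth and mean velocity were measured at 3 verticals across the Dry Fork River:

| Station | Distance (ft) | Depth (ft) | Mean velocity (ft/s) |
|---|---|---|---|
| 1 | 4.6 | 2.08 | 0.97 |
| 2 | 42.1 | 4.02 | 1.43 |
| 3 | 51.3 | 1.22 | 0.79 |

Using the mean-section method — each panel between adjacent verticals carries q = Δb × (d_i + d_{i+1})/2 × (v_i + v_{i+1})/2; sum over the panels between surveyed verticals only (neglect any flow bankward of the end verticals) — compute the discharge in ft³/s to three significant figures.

164 ft³/s

Panel 1-2: Δb = 37.5 ft, d̄ = (2.08+4.02)/2 = 3.05, v̄ = (0.97+1.43)/2 = 1.2 → q = 37.5×3.05×1.2 = 137.3 ft³/s
Panel 2-3: Δb = 9.2 ft, d̄ = (4.02+1.22)/2 = 2.62, v̄ = (1.43+0.79)/2 = 1.11 → q = 9.2×2.62×1.11 = 26.76 ft³/s
Q = Σ q = 164.0 ft³/s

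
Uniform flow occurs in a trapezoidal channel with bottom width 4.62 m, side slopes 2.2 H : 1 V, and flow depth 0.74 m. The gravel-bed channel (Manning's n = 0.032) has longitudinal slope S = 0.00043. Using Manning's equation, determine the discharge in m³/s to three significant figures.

A = (b + z·y)·y = (4.62 + 2.2×0.74)×0.74 = 4.624 m²
P = b + 2y√(1+z²) = 4.62 + 2×0.74×√(1+2.2²) = 8.197 m
R = A/P = 4.624/8.197 = 0.5641 m
Q = (1/n)·A·R^(2/3)·S^(1/2) = (1/0.032) × 4.624 × 0.5641^(2/3) × 0.00043^(1/2) = 2.045 m³/s

2.05 m³/s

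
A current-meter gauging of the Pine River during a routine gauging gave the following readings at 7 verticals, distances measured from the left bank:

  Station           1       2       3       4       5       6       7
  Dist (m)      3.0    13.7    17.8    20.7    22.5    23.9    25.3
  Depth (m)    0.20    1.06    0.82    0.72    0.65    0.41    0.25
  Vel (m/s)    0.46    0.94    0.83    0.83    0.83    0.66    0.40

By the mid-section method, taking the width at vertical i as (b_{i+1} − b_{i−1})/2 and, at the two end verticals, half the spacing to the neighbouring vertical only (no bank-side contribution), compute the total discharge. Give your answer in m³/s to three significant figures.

13.0 m³/s

w_1 = (13.7 − 3.0)/2 = 5.35 m; q_1 = 0.46 × 0.20 × 5.35 = 0.4922 m³/s
w_2 = (17.8 − 3.0)/2 = 7.4 m; q_2 = 0.94 × 1.06 × 7.4 = 7.373 m³/s
w_3 = (20.7 − 13.7)/2 = 3.5 m; q_3 = 0.83 × 0.82 × 3.5 = 2.382 m³/s
w_4 = (22.5 − 17.8)/2 = 2.35 m; q_4 = 0.83 × 0.72 × 2.35 = 1.404 m³/s
w_5 = (23.9 − 20.7)/2 = 1.6 m; q_5 = 0.83 × 0.65 × 1.6 = 0.8632 m³/s
w_6 = (25.3 − 22.5)/2 = 1.4 m; q_6 = 0.66 × 0.41 × 1.4 = 0.3788 m³/s
w_7 = (25.3 − 23.9)/2 = 0.7 m; q_7 = 0.40 × 0.25 × 0.7 = 0.07000 m³/s
Q = Σ qᵢ = 12.96 m³/s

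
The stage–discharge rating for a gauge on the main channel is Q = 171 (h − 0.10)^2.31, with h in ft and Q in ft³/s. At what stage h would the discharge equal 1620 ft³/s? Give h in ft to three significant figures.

h − h₀ = (Q/C)^(1/b) = (1620/171)^(1/2.31) = 2.647 ft
h = 0.10 + 2.647 = 2.747 ft

2.75 ft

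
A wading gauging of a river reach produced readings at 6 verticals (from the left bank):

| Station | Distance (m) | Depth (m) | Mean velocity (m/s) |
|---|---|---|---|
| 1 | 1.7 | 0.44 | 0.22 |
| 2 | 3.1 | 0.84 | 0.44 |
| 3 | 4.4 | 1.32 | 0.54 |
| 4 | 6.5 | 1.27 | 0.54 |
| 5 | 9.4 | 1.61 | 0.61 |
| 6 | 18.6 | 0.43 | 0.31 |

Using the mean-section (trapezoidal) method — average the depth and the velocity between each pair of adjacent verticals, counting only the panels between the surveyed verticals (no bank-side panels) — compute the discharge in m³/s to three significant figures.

Panel 1-2: Δb = 1.4 m, d̄ = (0.44+0.84)/2 = 0.64, v̄ = (0.22+0.44)/2 = 0.33 → q = 1.4×0.64×0.33 = 0.2957 m³/s
Panel 2-3: Δb = 1.3 m, d̄ = (0.84+1.32)/2 = 1.08, v̄ = (0.44+0.54)/2 = 0.49 → q = 1.3×1.08×0.49 = 0.6880 m³/s
Panel 3-4: Δb = 2.1 m, d̄ = (1.32+1.27)/2 = 1.295, v̄ = (0.54+0.54)/2 = 0.54 → q = 2.1×1.295×0.54 = 1.469 m³/s
Panel 4-5: Δb = 2.9 m, d̄ = (1.27+1.61)/2 = 1.44, v̄ = (0.54+0.61)/2 = 0.575 → q = 2.9×1.44×0.575 = 2.401 m³/s
Panel 5-6: Δb = 9.2 m, d̄ = (1.61+0.43)/2 = 1.02, v̄ = (0.61+0.31)/2 = 0.46 → q = 9.2×1.02×0.46 = 4.317 m³/s
Q = Σ q = 9.170 m³/s

9.17 m³/s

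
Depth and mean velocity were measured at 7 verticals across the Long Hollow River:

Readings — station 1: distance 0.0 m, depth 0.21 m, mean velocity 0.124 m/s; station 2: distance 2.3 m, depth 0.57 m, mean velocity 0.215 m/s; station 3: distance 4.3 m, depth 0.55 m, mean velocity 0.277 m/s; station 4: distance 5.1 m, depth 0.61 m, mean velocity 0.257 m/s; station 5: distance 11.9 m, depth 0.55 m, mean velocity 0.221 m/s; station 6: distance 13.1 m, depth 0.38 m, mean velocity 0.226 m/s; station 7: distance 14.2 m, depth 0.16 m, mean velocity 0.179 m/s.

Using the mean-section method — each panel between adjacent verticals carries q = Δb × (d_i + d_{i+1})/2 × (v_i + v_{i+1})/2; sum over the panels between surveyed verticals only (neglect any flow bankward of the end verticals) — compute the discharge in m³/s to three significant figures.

1.68 m³/s

Panel 1-2: Δb = 2.3 m, d̄ = (0.21+0.57)/2 = 0.39, v̄ = (0.124+0.215)/2 = 0.1695 → q = 2.3×0.39×0.1695 = 0.1520 m³/s
Panel 2-3: Δb = 2 m, d̄ = (0.57+0.55)/2 = 0.56, v̄ = (0.215+0.277)/2 = 0.246 → q = 2×0.56×0.246 = 0.2755 m³/s
Panel 3-4: Δb = 0.8 m, d̄ = (0.55+0.61)/2 = 0.58, v̄ = (0.277+0.257)/2 = 0.267 → q = 0.8×0.58×0.267 = 0.1239 m³/s
Panel 4-5: Δb = 6.8 m, d̄ = (0.61+0.55)/2 = 0.58, v̄ = (0.257+0.221)/2 = 0.239 → q = 6.8×0.58×0.239 = 0.9426 m³/s
Panel 5-6: Δb = 1.2 m, d̄ = (0.55+0.38)/2 = 0.465, v̄ = (0.221+0.226)/2 = 0.2235 → q = 1.2×0.465×0.2235 = 0.1247 m³/s
Panel 6-7: Δb = 1.1 m, d̄ = (0.38+0.16)/2 = 0.27, v̄ = (0.226+0.179)/2 = 0.2025 → q = 1.1×0.27×0.2025 = 0.06014 m³/s
Q = Σ q = 1.679 m³/s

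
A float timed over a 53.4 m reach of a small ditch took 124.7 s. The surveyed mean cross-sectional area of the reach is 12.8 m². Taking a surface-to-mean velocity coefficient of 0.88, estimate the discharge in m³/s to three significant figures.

4.82 m³/s

v_surface = L / t̄ = 53.4 / 124.7 = 0.4282 m/s
v_mean = 0.88 × 0.4282 = 0.3768 m/s
Q = A × v_mean = 12.8 × 0.3768 = 4.824 m³/s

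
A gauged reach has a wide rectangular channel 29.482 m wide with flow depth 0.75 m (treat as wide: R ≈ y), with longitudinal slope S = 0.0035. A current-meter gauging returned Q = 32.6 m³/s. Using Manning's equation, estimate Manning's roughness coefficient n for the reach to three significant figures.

0.0331

A = b·y = 29.482 × 0.75 = 22.11 m²
Wide channel: R ≈ y = 0.75 m
n = (1/Q)·A·R^(2/3)·S^(1/2) = (1/32.6) × 22.11 × 0.8255 × 0.05916 = 0.03312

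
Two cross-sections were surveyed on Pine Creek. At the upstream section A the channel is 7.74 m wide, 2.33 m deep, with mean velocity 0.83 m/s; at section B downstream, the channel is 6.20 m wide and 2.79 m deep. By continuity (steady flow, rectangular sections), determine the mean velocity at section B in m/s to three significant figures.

0.865 m/s

Q = A₁V₁ = (7.74×2.33) × 0.83 = 14.97 m³/s
A₂ = 6.20 × 2.79 = 17.30 m²
V₂ = Q/A₂ = 14.97/17.30 = 0.8653 m/s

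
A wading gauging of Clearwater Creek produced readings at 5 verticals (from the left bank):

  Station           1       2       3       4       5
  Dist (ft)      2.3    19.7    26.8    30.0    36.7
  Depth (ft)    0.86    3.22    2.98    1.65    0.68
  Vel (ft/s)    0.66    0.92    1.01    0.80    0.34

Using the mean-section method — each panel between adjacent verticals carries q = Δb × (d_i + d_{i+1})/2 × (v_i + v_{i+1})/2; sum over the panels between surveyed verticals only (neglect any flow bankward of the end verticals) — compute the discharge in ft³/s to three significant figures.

Panel 1-2: Δb = 17.4 ft, d̄ = (0.86+3.22)/2 = 2.04, v̄ = (0.66+0.92)/2 = 0.79 → q = 17.4×2.04×0.79 = 28.04 ft³/s
Panel 2-3: Δb = 7.1 ft, d̄ = (3.22+2.98)/2 = 3.1, v̄ = (0.92+1.01)/2 = 0.965 → q = 7.1×3.1×0.965 = 21.24 ft³/s
Panel 3-4: Δb = 3.2 ft, d̄ = (2.98+1.65)/2 = 2.315, v̄ = (1.01+0.80)/2 = 0.905 → q = 3.2×2.315×0.905 = 6.704 ft³/s
Panel 4-5: Δb = 6.7 ft, d̄ = (1.65+0.68)/2 = 1.165, v̄ = (0.80+0.34)/2 = 0.57 → q = 6.7×1.165×0.57 = 4.449 ft³/s
Q = Σ q = 60.43 ft³/s

60.4 ft³/s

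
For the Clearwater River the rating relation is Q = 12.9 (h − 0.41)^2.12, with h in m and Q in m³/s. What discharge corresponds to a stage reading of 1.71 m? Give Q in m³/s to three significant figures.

22.5 m³/s

Q = 12.9 × (1.71 − 0.41)^2.12 = 12.9 × 1.3^2.12 = 22.50 m³/s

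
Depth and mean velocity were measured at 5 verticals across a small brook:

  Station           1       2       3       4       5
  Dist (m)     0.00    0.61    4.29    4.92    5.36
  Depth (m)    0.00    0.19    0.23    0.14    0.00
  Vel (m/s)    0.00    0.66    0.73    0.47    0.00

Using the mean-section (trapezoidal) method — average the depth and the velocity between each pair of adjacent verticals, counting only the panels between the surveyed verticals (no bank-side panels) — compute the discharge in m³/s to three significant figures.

0.633 m³/s

Panel 1-2: Δb = 0.61 m, d̄ = (0.00+0.19)/2 = 0.095, v̄ = (0.00+0.66)/2 = 0.33 → q = 0.61×0.095×0.33 = 0.01912 m³/s
Panel 2-3: Δb = 3.68 m, d̄ = (0.19+0.23)/2 = 0.21, v̄ = (0.66+0.73)/2 = 0.695 → q = 3.68×0.21×0.695 = 0.5371 m³/s
Panel 3-4: Δb = 0.63 m, d̄ = (0.23+0.14)/2 = 0.185, v̄ = (0.73+0.47)/2 = 0.6 → q = 0.63×0.185×0.6 = 0.06993 m³/s
Panel 4-5: Δb = 0.44 m, d̄ = (0.14+0.00)/2 = 0.07, v̄ = (0.47+0.00)/2 = 0.235 → q = 0.44×0.07×0.235 = 0.007238 m³/s
Q = Σ q = 0.6334 m³/s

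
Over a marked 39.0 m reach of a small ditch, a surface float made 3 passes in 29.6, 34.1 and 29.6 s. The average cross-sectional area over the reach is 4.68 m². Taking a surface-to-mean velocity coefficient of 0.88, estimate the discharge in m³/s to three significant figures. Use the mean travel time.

t̄ = (29.6 + 34.1 + 29.6) / 3 = 31.1 s
v_surface = L / t̄ = 39.0 / 31.1 = 1.254 m/s
v_mean = 0.88 × 1.254 = 1.104 m/s
Q = A × v_mean = 4.68 × 1.104 = 5.165 m³/s

5.16 m³/s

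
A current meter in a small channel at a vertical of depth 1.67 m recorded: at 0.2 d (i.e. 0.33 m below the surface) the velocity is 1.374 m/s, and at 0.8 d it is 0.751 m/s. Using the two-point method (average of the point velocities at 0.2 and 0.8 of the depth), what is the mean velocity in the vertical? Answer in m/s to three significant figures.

1.06 m/s

v̄ = (1.374 + 0.751) / 2 = 1.063 m/s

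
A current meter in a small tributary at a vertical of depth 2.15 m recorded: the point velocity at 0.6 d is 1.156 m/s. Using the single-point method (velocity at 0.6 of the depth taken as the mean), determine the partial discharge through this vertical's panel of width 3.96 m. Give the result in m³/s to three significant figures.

9.84 m³/s

v̄ = v₀.₆ = 1.156 m/s
q = v̄ × d × w = 1.156 × 2.15 × 3.96 = 9.842 m³/s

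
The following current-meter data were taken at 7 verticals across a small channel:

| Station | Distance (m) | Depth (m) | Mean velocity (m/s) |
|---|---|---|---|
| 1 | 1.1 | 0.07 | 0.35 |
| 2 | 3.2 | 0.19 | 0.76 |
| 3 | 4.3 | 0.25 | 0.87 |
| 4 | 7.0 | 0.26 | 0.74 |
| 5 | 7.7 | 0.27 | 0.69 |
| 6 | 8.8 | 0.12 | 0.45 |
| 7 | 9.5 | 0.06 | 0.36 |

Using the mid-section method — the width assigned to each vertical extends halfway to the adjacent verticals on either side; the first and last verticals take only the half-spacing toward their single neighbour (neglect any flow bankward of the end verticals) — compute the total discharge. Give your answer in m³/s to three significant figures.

w_1 = (3.2 − 1.1)/2 = 1.05 m; q_1 = 0.35 × 0.07 × 1.05 = 0.02573 m³/s
w_2 = (4.3 − 1.1)/2 = 1.6 m; q_2 = 0.76 × 0.19 × 1.6 = 0.2310 m³/s
w_3 = (7.0 − 3.2)/2 = 1.9 m; q_3 = 0.87 × 0.25 × 1.9 = 0.4133 m³/s
w_4 = (7.7 − 4.3)/2 = 1.7 m; q_4 = 0.74 × 0.26 × 1.7 = 0.3271 m³/s
w_5 = (8.8 − 7.0)/2 = 0.9 m; q_5 = 0.69 × 0.27 × 0.9 = 0.1677 m³/s
w_6 = (9.5 − 7.7)/2 = 0.9 m; q_6 = 0.45 × 0.12 × 0.9 = 0.04860 m³/s
w_7 = (9.5 − 8.8)/2 = 0.35 m; q_7 = 0.36 × 0.06 × 0.35 = 0.007560 m³/s
Q = Σ qᵢ = 1.221 m³/s

1.22 m³/s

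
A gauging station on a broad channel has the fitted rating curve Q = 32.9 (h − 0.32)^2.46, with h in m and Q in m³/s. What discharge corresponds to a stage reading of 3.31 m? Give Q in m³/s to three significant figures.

487 m³/s

Q = 32.9 × (3.31 − 0.32)^2.46 = 32.9 × 2.99^2.46 = 486.8 m³/s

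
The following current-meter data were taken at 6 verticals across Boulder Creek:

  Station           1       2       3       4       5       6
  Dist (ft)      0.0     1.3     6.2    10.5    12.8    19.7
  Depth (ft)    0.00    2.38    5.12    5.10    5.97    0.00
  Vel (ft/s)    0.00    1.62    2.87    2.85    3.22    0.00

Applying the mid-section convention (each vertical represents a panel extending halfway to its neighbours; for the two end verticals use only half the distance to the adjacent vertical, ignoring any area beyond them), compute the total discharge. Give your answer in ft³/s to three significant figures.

216 ft³/s

w_2 = (6.2 − 0.0)/2 = 3.1 ft; q_2 = 1.62 × 2.38 × 3.1 = 11.95 ft³/s
w_3 = (10.5 − 1.3)/2 = 4.6 ft; q_3 = 2.87 × 5.12 × 4.6 = 67.59 ft³/s
w_4 = (12.8 − 6.2)/2 = 3.3 ft; q_4 = 2.85 × 5.10 × 3.3 = 47.97 ft³/s
w_5 = (19.7 − 10.5)/2 = 4.6 ft; q_5 = 3.22 × 5.97 × 4.6 = 88.43 ft³/s
Stations 1, 6 contribute zero (depth or velocity is 0).
Q = Σ qᵢ = 215.9 ft³/s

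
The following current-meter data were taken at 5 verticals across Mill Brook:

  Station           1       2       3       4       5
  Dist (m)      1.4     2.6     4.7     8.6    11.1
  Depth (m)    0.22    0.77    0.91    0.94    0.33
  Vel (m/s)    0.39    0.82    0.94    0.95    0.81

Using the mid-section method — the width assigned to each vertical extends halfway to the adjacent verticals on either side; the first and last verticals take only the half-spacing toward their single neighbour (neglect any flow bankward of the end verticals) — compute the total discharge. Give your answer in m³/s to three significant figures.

w_1 = (2.6 − 1.4)/2 = 0.6 m; q_1 = 0.39 × 0.22 × 0.6 = 0.05148 m³/s
w_2 = (4.7 − 1.4)/2 = 1.65 m; q_2 = 0.82 × 0.77 × 1.65 = 1.042 m³/s
w_3 = (8.6 − 2.6)/2 = 3 m; q_3 = 0.94 × 0.91 × 3 = 2.566 m³/s
w_4 = (11.1 − 4.7)/2 = 3.2 m; q_4 = 0.95 × 0.94 × 3.2 = 2.858 m³/s
w_5 = (11.1 − 8.6)/2 = 1.25 m; q_5 = 0.81 × 0.33 × 1.25 = 0.3341 m³/s
Q = Σ qᵢ = 6.851 m³/s

6.85 m³/s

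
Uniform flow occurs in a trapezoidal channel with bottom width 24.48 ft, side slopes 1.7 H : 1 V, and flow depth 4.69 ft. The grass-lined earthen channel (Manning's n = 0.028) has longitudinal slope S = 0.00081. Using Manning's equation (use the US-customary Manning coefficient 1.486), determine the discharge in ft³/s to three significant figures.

534 ft³/s

A = (b + z·y)·y = (24.48 + 1.7×4.69)×4.69 = 152.2 ft²
P = b + 2y√(1+z²) = 24.48 + 2×4.69×√(1+1.7²) = 42.98 ft
R = A/P = 152.2/42.98 = 3.541 ft
Q = (1.486/n)·A·R^(2/3)·S^(1/2) = (1.486/0.028) × 152.2 × 3.541^(2/3) × 0.00081^(1/2) = 534.1 ft³/s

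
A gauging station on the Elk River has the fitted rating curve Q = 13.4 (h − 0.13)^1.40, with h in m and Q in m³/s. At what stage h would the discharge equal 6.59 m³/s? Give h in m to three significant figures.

0.732 m

h − h₀ = (Q/C)^(1/b) = (6.59/13.4)^(1/1.40) = 0.6023 m
h = 0.13 + 0.6023 = 0.7323 m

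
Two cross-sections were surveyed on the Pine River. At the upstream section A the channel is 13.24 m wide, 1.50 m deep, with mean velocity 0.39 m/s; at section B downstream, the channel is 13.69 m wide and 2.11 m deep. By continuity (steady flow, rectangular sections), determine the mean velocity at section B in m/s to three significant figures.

0.268 m/s

Q = A₁V₁ = (13.24×1.50) × 0.39 = 7.745 m³/s
A₂ = 13.69 × 2.11 = 28.89 m²
V₂ = Q/A₂ = 7.745/28.89 = 0.2681 m/s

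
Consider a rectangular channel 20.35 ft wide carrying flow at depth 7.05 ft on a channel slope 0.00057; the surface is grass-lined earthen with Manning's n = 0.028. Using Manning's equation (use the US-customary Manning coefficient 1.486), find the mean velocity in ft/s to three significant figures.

3.28 ft/s

A = b·y = 20.35 × 7.05 = 143.5 ft²
P = b + 2y = 20.35 + 2×7.05 = 34.45 ft
R = A/P = 143.5/34.45 = 4.165 ft
Q = (1.486/n)·A·R^(2/3)·S^(1/2) = (1.486/0.028) × 143.5 × 4.165^(2/3) × 0.00057^(1/2) = 470.5 ft³/s
V = Q/A = 470.5/143.5 = 3.280 ft/s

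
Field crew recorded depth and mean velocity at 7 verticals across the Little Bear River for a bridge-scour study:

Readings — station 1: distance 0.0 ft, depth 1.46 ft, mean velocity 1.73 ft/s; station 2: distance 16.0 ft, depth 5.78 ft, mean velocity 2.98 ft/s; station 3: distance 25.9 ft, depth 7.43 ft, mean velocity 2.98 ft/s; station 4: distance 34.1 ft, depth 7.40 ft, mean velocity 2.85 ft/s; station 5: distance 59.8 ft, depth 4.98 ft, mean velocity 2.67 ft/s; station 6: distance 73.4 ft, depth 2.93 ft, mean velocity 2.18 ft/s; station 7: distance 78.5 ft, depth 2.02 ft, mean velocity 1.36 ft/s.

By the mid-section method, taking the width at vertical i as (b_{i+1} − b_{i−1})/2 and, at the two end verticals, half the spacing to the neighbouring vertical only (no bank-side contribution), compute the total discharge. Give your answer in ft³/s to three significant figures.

1130 ft³/s

w_1 = (16.0 − 0.0)/2 = 8 ft; q_1 = 1.73 × 1.46 × 8 = 20.21 ft³/s
w_2 = (25.9 − 0.0)/2 = 12.95 ft; q_2 = 2.98 × 5.78 × 12.95 = 223.1 ft³/s
w_3 = (34.1 − 16.0)/2 = 9.05 ft; q_3 = 2.98 × 7.43 × 9.05 = 200.4 ft³/s
w_4 = (59.8 − 25.9)/2 = 16.95 ft; q_4 = 2.85 × 7.40 × 16.95 = 357.5 ft³/s
w_5 = (73.4 − 34.1)/2 = 19.65 ft; q_5 = 2.67 × 4.98 × 19.65 = 261.3 ft³/s
w_6 = (78.5 − 59.8)/2 = 9.35 ft; q_6 = 2.18 × 2.93 × 9.35 = 59.72 ft³/s
w_7 = (78.5 − 73.4)/2 = 2.55 ft; q_7 = 1.36 × 2.02 × 2.55 = 7.005 ft³/s
Q = Σ qᵢ = 1129 ft³/s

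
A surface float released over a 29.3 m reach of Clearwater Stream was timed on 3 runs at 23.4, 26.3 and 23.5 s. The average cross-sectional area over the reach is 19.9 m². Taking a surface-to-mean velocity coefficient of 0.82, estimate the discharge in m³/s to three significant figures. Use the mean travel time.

t̄ = (23.4 + 26.3 + 23.5) / 3 = 24.4 s
v_surface = L / t̄ = 29.3 / 24.4 = 1.201 m/s
v_mean = 0.82 × 1.201 = 0.9847 m/s
Q = A × v_mean = 19.9 × 0.9847 = 19.59 m³/s

19.6 m³/s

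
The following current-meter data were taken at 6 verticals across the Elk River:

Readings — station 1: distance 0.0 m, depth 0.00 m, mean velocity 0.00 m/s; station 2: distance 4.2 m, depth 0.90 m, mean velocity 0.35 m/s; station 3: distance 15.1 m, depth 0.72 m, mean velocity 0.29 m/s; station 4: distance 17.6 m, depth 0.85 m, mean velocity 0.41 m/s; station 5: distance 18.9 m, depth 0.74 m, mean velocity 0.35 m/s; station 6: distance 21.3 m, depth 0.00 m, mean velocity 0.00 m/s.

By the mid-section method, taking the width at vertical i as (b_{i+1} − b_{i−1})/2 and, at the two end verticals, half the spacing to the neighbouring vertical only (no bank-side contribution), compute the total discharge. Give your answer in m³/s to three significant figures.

w_2 = (15.1 − 0.0)/2 = 7.55 m; q_2 = 0.35 × 0.90 × 7.55 = 2.378 m³/s
w_3 = (17.6 − 4.2)/2 = 6.7 m; q_3 = 0.29 × 0.72 × 6.7 = 1.399 m³/s
w_4 = (18.9 − 15.1)/2 = 1.9 m; q_4 = 0.41 × 0.85 × 1.9 = 0.6622 m³/s
w_5 = (21.3 − 17.6)/2 = 1.85 m; q_5 = 0.35 × 0.74 × 1.85 = 0.4792 m³/s
Stations 1, 6 contribute zero (depth or velocity is 0).
Q = Σ qᵢ = 4.919 m³/s

4.92 m³/s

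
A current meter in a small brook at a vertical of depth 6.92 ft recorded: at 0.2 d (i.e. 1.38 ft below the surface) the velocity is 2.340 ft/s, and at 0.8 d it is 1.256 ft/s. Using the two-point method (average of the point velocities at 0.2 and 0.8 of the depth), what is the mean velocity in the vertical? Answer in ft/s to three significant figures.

v̄ = (2.340 + 1.256) / 2 = 1.798 ft/s

1.80 ft/s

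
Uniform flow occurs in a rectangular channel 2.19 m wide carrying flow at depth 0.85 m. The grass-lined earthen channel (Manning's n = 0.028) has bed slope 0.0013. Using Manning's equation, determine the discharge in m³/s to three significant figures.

A = b·y = 2.19 × 0.85 = 1.862 m²
P = b + 2y = 2.19 + 2×0.85 = 3.890 m
R = A/P = 1.862/3.890 = 0.4785 m
Q = (1/n)·A·R^(2/3)·S^(1/2) = (1/0.028) × 1.862 × 0.4785^(2/3) × 0.0013^(1/2) = 1.467 m³/s

1.47 m³/s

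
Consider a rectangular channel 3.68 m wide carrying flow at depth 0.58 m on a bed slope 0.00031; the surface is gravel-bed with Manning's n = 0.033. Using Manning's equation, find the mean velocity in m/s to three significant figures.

A = b·y = 3.68 × 0.58 = 2.134 m²
P = b + 2y = 3.68 + 2×0.58 = 4.840 m
R = A/P = 2.134/4.840 = 0.4410 m
Q = (1/n)·A·R^(2/3)·S^(1/2) = (1/0.033) × 2.134 × 0.4410^(2/3) × 0.00031^(1/2) = 0.6598 m³/s
V = Q/A = 0.6598/2.134 = 0.3091 m/s

0.309 m/s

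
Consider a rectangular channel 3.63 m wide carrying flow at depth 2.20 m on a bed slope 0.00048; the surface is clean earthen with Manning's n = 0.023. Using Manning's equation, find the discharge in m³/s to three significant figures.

A = b·y = 3.63 × 2.20 = 7.986 m²
P = b + 2y = 3.63 + 2×2.20 = 8.030 m
R = A/P = 7.986/8.030 = 0.9945 m
Q = (1/n)·A·R^(2/3)·S^(1/2) = (1/0.023) × 7.986 × 0.9945^(2/3) × 0.00048^(1/2) = 7.579 m³/s

7.58 m³/s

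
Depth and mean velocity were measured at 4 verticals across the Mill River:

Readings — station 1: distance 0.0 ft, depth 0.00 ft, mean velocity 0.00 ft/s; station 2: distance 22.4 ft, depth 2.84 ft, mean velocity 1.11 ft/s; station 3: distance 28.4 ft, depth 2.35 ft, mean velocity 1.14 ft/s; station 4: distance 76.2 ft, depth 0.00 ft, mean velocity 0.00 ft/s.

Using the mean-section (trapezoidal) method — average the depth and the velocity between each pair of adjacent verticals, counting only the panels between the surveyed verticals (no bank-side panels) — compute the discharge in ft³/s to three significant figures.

Panel 1-2: Δb = 22.4 ft, d̄ = (0.00+2.84)/2 = 1.42, v̄ = (0.00+1.11)/2 = 0.555 → q = 22.4×1.42×0.555 = 17.65 ft³/s
Panel 2-3: Δb = 6 ft, d̄ = (2.84+2.35)/2 = 2.595, v̄ = (1.11+1.14)/2 = 1.125 → q = 6×2.595×1.125 = 17.52 ft³/s
Panel 3-4: Δb = 47.8 ft, d̄ = (2.35+0.00)/2 = 1.175, v̄ = (1.14+0.00)/2 = 0.57 → q = 47.8×1.175×0.57 = 32.01 ft³/s
Q = Σ q = 67.18 ft³/s

67.2 ft³/s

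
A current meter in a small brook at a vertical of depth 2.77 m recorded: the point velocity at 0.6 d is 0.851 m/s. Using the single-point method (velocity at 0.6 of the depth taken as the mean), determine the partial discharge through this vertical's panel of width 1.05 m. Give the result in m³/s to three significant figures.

2.48 m³/s

v̄ = v₀.₆ = 0.851 m/s
q = v̄ × d × w = 0.8510 × 2.77 × 1.05 = 2.475 m³/s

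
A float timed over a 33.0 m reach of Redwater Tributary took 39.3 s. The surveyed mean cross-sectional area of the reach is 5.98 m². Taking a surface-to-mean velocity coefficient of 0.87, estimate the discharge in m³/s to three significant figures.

v_surface = L / t̄ = 33.0 / 39.3 = 0.8397 m/s
v_mean = 0.87 × 0.8397 = 0.7305 m/s
Q = A × v_mean = 5.98 × 0.7305 = 4.369 m³/s

4.37 m³/s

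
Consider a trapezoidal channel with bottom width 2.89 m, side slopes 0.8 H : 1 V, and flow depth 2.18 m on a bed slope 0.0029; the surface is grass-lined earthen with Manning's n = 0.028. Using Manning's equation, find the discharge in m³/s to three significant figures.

21.8 m³/s

A = (b + z·y)·y = (2.89 + 0.8×2.18)×2.18 = 10.10 m²
P = b + 2y√(1+z²) = 2.89 + 2×2.18×√(1+0.8²) = 8.474 m
R = A/P = 10.10/8.474 = 1.192 m
Q = (1/n)·A·R^(2/3)·S^(1/2) = (1/0.028) × 10.10 × 1.192^(2/3) × 0.0029^(1/2) = 21.85 m³/s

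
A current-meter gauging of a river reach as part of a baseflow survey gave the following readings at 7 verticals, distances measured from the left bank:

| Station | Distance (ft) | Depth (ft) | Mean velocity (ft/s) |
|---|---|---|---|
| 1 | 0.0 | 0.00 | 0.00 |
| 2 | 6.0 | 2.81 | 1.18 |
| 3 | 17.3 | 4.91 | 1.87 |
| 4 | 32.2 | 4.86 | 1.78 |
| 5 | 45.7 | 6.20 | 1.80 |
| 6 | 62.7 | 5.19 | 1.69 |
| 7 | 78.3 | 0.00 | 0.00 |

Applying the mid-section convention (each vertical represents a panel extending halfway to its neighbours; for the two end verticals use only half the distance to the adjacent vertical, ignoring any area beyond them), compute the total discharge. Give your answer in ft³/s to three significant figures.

w_2 = (17.3 − 0.0)/2 = 8.65 ft; q_2 = 1.18 × 2.81 × 8.65 = 28.68 ft³/s
w_3 = (32.2 − 6.0)/2 = 13.1 ft; q_3 = 1.87 × 4.91 × 13.1 = 120.3 ft³/s
w_4 = (45.7 − 17.3)/2 = 14.2 ft; q_4 = 1.78 × 4.86 × 14.2 = 122.8 ft³/s
w_5 = (62.7 − 32.2)/2 = 15.25 ft; q_5 = 1.80 × 6.20 × 15.25 = 170.2 ft³/s
w_6 = (78.3 − 45.7)/2 = 16.3 ft; q_6 = 1.69 × 5.19 × 16.3 = 143.0 ft³/s
Stations 1, 7 contribute zero (depth or velocity is 0).
Q = Σ qᵢ = 585.0 ft³/s

585 ft³/s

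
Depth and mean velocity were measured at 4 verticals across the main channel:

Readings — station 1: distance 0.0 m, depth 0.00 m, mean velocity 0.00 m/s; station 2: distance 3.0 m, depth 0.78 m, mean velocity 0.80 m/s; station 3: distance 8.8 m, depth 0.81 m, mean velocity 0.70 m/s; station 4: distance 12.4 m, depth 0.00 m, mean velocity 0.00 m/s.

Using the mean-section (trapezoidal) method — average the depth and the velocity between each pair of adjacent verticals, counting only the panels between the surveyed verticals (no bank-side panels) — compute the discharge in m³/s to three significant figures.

4.44 m³/s

Panel 1-2: Δb = 3 m, d̄ = (0.00+0.78)/2 = 0.39, v̄ = (0.00+0.80)/2 = 0.4 → q = 3×0.39×0.4 = 0.4680 m³/s
Panel 2-3: Δb = 5.8 m, d̄ = (0.78+0.81)/2 = 0.795, v̄ = (0.80+0.70)/2 = 0.75 → q = 5.8×0.795×0.75 = 3.458 m³/s
Panel 3-4: Δb = 3.6 m, d̄ = (0.81+0.00)/2 = 0.405, v̄ = (0.70+0.00)/2 = 0.35 → q = 3.6×0.405×0.35 = 0.5103 m³/s
Q = Σ q = 4.437 m³/s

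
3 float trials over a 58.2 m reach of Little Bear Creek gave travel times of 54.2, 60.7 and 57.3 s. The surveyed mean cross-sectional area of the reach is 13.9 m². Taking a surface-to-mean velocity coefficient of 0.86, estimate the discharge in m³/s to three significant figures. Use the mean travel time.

12.1 m³/s

t̄ = (54.2 + 60.7 + 57.3) / 3 = 57.4 s
v_surface = L / t̄ = 58.2 / 57.4 = 1.014 m/s
v_mean = 0.86 × 1.014 = 0.8720 m/s
Q = A × v_mean = 13.9 × 0.8720 = 12.12 m³/s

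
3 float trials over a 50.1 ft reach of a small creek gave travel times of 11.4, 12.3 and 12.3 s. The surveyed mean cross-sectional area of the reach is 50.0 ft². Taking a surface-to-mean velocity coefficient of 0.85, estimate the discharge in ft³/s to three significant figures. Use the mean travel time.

177 ft³/s

t̄ = (11.4 + 12.3 + 12.3) / 3 = 12 s
v_surface = L / t̄ = 50.1 / 12 = 4.175 ft/s
v_mean = 0.85 × 4.175 = 3.549 ft/s
Q = A × v_mean = 50.0 × 3.549 = 177.4 ft³/s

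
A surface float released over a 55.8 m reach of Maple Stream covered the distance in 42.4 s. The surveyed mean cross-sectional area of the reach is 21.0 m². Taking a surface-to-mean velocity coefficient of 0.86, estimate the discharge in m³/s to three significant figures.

23.8 m³/s

v_surface = L / t̄ = 55.8 / 42.4 = 1.316 m/s
v_mean = 0.86 × 1.316 = 1.132 m/s
Q = A × v_mean = 21.0 × 1.132 = 23.77 m³/s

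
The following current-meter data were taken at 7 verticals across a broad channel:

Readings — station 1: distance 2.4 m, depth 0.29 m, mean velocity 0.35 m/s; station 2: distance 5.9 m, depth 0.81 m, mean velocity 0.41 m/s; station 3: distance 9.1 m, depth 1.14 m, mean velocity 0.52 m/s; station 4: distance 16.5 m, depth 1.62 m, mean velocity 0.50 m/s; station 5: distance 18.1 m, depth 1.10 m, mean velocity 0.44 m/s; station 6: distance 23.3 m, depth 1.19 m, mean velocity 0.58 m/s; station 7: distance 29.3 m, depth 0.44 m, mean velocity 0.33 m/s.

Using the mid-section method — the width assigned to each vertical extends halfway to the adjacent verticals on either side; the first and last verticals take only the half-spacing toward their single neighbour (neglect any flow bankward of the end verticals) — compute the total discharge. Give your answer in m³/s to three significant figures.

14.0 m³/s

w_1 = (5.9 − 2.4)/2 = 1.75 m; q_1 = 0.35 × 0.29 × 1.75 = 0.1776 m³/s
w_2 = (9.1 − 2.4)/2 = 3.35 m; q_2 = 0.41 × 0.81 × 3.35 = 1.113 m³/s
w_3 = (16.5 − 5.9)/2 = 5.3 m; q_3 = 0.52 × 1.14 × 5.3 = 3.142 m³/s
w_4 = (18.1 − 9.1)/2 = 4.5 m; q_4 = 0.50 × 1.62 × 4.5 = 3.645 m³/s
w_5 = (23.3 − 16.5)/2 = 3.4 m; q_5 = 0.44 × 1.10 × 3.4 = 1.646 m³/s
w_6 = (29.3 − 18.1)/2 = 5.6 m; q_6 = 0.58 × 1.19 × 5.6 = 3.865 m³/s
w_7 = (29.3 − 23.3)/2 = 3 m; q_7 = 0.33 × 0.44 × 3 = 0.4356 m³/s
Q = Σ qᵢ = 14.02 m³/s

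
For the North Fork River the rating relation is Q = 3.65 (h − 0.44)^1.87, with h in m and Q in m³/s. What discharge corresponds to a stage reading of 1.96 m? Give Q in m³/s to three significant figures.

7.99 m³/s

Q = 3.65 × (1.96 − 0.44)^1.87 = 3.65 × 1.52^1.87 = 7.986 m³/s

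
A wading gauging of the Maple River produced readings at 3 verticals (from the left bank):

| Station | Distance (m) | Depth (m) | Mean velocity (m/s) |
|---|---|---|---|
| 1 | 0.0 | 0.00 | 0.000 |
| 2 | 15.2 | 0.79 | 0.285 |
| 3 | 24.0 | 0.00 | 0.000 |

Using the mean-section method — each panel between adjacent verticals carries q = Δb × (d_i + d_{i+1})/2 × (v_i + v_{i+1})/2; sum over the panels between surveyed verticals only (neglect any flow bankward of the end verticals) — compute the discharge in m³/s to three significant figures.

Panel 1-2: Δb = 15.2 m, d̄ = (0.00+0.79)/2 = 0.395, v̄ = (0.000+0.285)/2 = 0.1425 → q = 15.2×0.395×0.1425 = 0.8556 m³/s
Panel 2-3: Δb = 8.8 m, d̄ = (0.79+0.00)/2 = 0.395, v̄ = (0.285+0.000)/2 = 0.1425 → q = 8.8×0.395×0.1425 = 0.4953 m³/s
Q = Σ q = 1.351 m³/s

1.35 m³/s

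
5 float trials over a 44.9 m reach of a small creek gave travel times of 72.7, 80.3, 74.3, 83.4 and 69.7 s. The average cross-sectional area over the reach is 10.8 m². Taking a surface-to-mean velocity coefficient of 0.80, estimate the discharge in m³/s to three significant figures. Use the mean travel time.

5.10 m³/s

t̄ = (72.7 + 80.3 + 74.3 + 83.4 + 69.7) / 5 = 76.08 s
v_surface = L / t̄ = 44.9 / 76.08 = 0.5902 m/s
v_mean = 0.80 × 0.5902 = 0.4721 m/s
Q = A × v_mean = 10.8 × 0.4721 = 5.099 m³/s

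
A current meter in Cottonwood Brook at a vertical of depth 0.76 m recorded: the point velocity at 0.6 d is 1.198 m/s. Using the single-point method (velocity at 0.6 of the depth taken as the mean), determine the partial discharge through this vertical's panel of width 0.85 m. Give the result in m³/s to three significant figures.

v̄ = v₀.₆ = 1.198 m/s
q = v̄ × d × w = 1.198 × 0.76 × 0.85 = 0.7739 m³/s

0.774 m³/s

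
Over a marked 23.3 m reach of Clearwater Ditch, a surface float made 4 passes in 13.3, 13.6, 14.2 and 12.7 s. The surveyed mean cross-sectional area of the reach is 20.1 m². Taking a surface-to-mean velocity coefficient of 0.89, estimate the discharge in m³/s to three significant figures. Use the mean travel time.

t̄ = (13.3 + 13.6 + 14.2 + 12.7) / 4 = 13.45 s
v_surface = L / t̄ = 23.3 / 13.45 = 1.732 m/s
v_mean = 0.89 × 1.732 = 1.542 m/s
Q = A × v_mean = 20.1 × 1.542 = 30.99 m³/s

31.0 m³/s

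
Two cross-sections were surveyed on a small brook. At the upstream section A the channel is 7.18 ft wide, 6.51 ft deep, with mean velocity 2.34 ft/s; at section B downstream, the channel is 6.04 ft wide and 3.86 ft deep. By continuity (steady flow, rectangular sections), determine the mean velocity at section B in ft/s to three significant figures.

Q = A₁V₁ = (7.18×6.51) × 2.34 = 109.4 ft³/s
A₂ = 6.04 × 3.86 = 23.31 ft²
V₂ = Q/A₂ = 109.4/23.31 = 4.691 ft/s

4.69 ft/s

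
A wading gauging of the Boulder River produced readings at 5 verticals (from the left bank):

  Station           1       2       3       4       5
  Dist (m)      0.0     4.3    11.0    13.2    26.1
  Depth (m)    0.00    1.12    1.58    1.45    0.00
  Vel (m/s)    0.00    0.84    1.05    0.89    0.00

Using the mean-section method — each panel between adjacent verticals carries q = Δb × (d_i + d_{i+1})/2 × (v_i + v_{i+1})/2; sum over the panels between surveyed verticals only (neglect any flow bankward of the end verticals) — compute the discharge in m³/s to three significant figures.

17.0 m³/s

Panel 1-2: Δb = 4.3 m, d̄ = (0.00+1.12)/2 = 0.56, v̄ = (0.00+0.84)/2 = 0.42 → q = 4.3×0.56×0.42 = 1.011 m³/s
Panel 2-3: Δb = 6.7 m, d̄ = (1.12+1.58)/2 = 1.35, v̄ = (0.84+1.05)/2 = 0.945 → q = 6.7×1.35×0.945 = 8.548 m³/s
Panel 3-4: Δb = 2.2 m, d̄ = (1.58+1.45)/2 = 1.515, v̄ = (1.05+0.89)/2 = 0.97 → q = 2.2×1.515×0.97 = 3.233 m³/s
Panel 4-5: Δb = 12.9 m, d̄ = (1.45+0.00)/2 = 0.725, v̄ = (0.89+0.00)/2 = 0.445 → q = 12.9×0.725×0.445 = 4.162 m³/s
Q = Σ q = 16.95 m³/s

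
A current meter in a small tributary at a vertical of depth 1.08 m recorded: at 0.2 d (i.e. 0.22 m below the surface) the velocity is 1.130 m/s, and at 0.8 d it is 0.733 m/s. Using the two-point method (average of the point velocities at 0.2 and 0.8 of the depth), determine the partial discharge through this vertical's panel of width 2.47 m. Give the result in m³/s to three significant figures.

v̄ = (1.130 + 0.733) / 2 = 0.9315 m/s
q = v̄ × d × w = 0.9315 × 1.08 × 2.47 = 2.485 m³/s

2.48 m³/s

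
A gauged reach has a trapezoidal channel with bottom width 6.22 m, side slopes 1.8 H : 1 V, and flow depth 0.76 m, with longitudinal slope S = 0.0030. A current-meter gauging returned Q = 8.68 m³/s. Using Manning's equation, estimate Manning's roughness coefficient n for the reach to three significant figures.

A = (b + z·y)·y = (6.22 + 1.8×0.76)×0.76 = 5.767 m²
P = b + 2y√(1+z²) = 6.22 + 2×0.76×√(1+1.8²) = 9.350 m
R = A/P = 5.767/9.350 = 0.6168 m
n = (1/Q)·A·R^(2/3)·S^(1/2) = (1/8.68) × 5.767 × 0.7246 × 0.05477 = 0.02637

0.0264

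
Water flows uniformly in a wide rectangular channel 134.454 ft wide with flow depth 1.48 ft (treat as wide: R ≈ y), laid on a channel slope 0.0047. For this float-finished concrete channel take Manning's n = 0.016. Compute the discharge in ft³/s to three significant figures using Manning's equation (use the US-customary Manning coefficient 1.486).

1650 ft³/s

A = b·y = 134.454 × 1.48 = 199.0 ft²
Wide channel: R ≈ y = 1.48 ft
Q = (1.486/n)·A·R^(2/3)·S^(1/2) = (1.486/0.016) × 199.0 × 1.480^(2/3) × 0.0047^(1/2) = 1645 ft³/s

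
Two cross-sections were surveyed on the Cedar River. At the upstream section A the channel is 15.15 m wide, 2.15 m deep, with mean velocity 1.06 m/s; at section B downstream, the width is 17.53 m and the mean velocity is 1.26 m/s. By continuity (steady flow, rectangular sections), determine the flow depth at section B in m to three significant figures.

1.56 m

Q = A₁V₁ = (15.15×2.15) × 1.06 = 34.53 m³/s
d₂ = Q/(b₂ V₂) = 34.53/(17.53×1.26) = 1.563 m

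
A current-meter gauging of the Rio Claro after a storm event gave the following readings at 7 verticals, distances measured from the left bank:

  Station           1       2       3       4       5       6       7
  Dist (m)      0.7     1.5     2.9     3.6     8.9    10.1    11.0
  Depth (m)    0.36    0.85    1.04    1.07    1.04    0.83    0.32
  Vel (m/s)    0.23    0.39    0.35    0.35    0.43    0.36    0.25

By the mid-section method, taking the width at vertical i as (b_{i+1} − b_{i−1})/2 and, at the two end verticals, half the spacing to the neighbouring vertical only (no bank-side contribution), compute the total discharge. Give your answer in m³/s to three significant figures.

3.71 m³/s

w_1 = (1.5 − 0.7)/2 = 0.4 m; q_1 = 0.23 × 0.36 × 0.4 = 0.03312 m³/s
w_2 = (2.9 − 0.7)/2 = 1.1 m; q_2 = 0.39 × 0.85 × 1.1 = 0.3647 m³/s
w_3 = (3.6 − 1.5)/2 = 1.05 m; q_3 = 0.35 × 1.04 × 1.05 = 0.3822 m³/s
w_4 = (8.9 − 2.9)/2 = 3 m; q_4 = 0.35 × 1.07 × 3 = 1.124 m³/s
w_5 = (10.1 − 3.6)/2 = 3.25 m; q_5 = 0.43 × 1.04 × 3.25 = 1.453 m³/s
w_6 = (11.0 − 8.9)/2 = 1.05 m; q_6 = 0.36 × 0.83 × 1.05 = 0.3137 m³/s
w_7 = (11.0 − 10.1)/2 = 0.45 m; q_7 = 0.25 × 0.32 × 0.45 = 0.03600 m³/s
Q = Σ qᵢ = 3.707 m³/s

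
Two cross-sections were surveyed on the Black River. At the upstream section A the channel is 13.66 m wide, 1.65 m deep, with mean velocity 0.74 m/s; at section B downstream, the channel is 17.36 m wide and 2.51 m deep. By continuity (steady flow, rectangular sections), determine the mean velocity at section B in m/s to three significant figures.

Q = A₁V₁ = (13.66×1.65) × 0.74 = 16.68 m³/s
A₂ = 17.36 × 2.51 = 43.57 m²
V₂ = Q/A₂ = 16.68/43.57 = 0.3828 m/s

0.383 m/s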